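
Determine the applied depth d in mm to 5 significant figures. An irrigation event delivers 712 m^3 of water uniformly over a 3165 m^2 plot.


Approach: apply depth from volume over area, d = (V/A)*1000.
d = (712 / 3165) * 1000 = 224.96 mm
Therefore the applied depth d = 224.96 mm.


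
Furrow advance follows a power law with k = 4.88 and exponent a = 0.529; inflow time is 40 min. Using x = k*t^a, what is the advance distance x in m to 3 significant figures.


x = 4.88 * 40^0.529 = 34.3 m
Therefore the advance distance x = 34.3 m.


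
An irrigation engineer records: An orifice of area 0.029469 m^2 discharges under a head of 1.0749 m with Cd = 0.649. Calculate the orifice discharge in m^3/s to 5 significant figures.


Approach: apply the orifice equation, Q = Cd*A*sqrt(2*g*h).
Q = 0.649 * 0.029469 * sqrt(2*9.81*1.0749) = 0.087830 m^3/s
Therefore the orifice discharge = 0.087830 m^3/s.


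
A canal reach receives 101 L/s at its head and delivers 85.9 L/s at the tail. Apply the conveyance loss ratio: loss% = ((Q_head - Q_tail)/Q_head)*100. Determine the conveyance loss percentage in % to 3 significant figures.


loss = ((101 - 85.9)/101)*100 = 15.0 %
Therefore the conveyance loss percentage = 15.0 %.


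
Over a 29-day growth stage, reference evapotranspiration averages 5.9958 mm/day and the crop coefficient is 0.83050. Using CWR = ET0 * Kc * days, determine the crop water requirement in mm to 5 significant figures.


CWR = 5.9958 * 0.83050 * 29 = 144.41 mm
Therefore the crop water requirement = 144.41 mm.


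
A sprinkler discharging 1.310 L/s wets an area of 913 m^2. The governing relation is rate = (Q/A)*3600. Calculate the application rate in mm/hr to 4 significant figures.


rate = (1.310 / 913) * 3600 = 5.165 mm/hr
Therefore the application rate = 5.165 mm/hr.


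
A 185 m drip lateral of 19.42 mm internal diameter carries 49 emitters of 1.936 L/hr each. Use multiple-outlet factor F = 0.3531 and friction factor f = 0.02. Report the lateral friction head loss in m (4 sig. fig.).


Approach: apply Darcy-Weisbach with the multiple-outlet F-factor, Q = n*q/(3600*1000) m^3/s; v = Q/A; hf = F*f*(L/D)*(v^2/(2g)).
Q = 49*1.936/(3600*1000) = 2.63511e-05 m^3/s
A = pi*(19.42e-3/2)^2 = 2.96202e-04 m^2, so v = Q/A = 0.0889632 m/s
hf = 0.3531*0.02*(185/0.01942)*(0.0889632^2/(2*9.81)) = 0.02714 m
Therefore the lateral friction head loss = 0.02714 m.


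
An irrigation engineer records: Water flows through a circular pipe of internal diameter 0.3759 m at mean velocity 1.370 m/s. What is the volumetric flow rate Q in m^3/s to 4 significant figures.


Approach: apply the continuity equation for pipe flow, Q = A * v with A = pi*(D/2)^2.
A = pi*(0.3759/2)^2 = 0.110977 m^2
Q = 0.110977 * 1.370 = 0.1520 m^3/s
Therefore the volumetric flow rate Q = 0.1520 m^3/s.


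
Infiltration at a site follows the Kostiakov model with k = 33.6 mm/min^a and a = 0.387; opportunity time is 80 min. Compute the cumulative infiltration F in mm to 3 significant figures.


Approach: apply the Kostiakov infiltration equation, F = k*t^a.
F = 33.6 * 80^0.387 = 183 mm
Therefore the cumulative infiltration F = 183 mm.


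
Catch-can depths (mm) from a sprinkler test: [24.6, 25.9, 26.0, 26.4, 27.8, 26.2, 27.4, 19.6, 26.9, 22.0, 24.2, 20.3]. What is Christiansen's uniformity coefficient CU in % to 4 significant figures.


Approach: apply Christiansen's uniformity coefficient, CU = (1 - mean_abs_deviation/mean)*100.
mean = 24.7750 mm
mean |d_i - mean| = 2.19583 mm
CU = (1 - 2.19583/24.7750)*100 = 91.14 %
Therefore Christiansen's uniformity coefficient CU = 91.14 %.


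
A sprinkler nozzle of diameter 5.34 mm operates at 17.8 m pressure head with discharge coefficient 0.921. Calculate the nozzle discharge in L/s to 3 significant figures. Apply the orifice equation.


Approach: apply the orifice equation, Q = Cd*A*sqrt(2*g*h), A = pi*(d/2)^2.
A = pi*(5.34e-3/2)^2 = 2.2396e-05 m^2
Q = 0.921 * 2.2396e-05 * sqrt(2*9.81*17.8) * 1000 = 0.385 L/s
Therefore the nozzle discharge = 0.385 L/s.


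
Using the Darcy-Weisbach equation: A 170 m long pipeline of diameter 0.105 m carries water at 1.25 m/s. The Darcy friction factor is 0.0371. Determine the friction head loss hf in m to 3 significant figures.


Approach: apply the Darcy-Weisbach equation, hf = f*(L/D)*(v^2/(2g)).
hf = 0.0371 * (170/0.105) * (1.25^2 / (2*9.81))
hf = 4.78 m
Therefore the friction head loss hf = 4.78 m.


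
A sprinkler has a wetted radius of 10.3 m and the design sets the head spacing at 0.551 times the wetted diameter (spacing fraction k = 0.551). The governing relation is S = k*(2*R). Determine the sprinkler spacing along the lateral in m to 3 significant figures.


S = 0.551 * (2 * 10.3) = 11.4 m
Therefore the sprinkler spacing along the lateral = 11.4 m.


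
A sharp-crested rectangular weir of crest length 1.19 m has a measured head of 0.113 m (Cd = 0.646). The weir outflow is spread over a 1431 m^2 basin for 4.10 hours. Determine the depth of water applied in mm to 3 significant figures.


Approach: apply the rectangular weir equation with a volume-to-depth conversion, Q = (2/3)*Cd*L*sqrt(2g)*H^1.5; d = Q*t/A * 1000.
Step 1 — weir discharge:
  Q = (2/3)*0.646*1.19*sqrt(2*9.81)*0.113^1.5 = 0.086229 m^3/s
Step 2 — volume: V = 0.086229 * 4.10*3600 = 1272.7 m^3
Step 3 — depth: d = V/A * 1000 = 1272.7/1431 * 1000 = 889 mm
Therefore the depth of water applied = 889 mm.


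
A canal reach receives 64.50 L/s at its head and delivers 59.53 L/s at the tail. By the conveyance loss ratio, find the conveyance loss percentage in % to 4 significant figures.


Approach: apply the conveyance loss ratio, loss% = ((Q_head - Q_tail)/Q_head)*100.
loss = ((64.50 - 59.53)/64.50)*100 = 7.705 %
Therefore the conveyance loss percentage = 7.705 %.


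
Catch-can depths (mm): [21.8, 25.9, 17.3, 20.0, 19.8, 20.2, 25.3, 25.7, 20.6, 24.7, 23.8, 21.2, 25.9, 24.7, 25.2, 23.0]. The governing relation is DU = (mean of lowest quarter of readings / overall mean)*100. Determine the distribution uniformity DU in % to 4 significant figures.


sorted lowest 4 of 16: [17.3, 19.8, 20.0, 20.2] -> mean = 19.3250 mm
overall mean = 22.8188 mm
DU = (19.3250/22.8188)*100 = 84.69 %
Therefore the distribution uniformity DU = 84.69 %.


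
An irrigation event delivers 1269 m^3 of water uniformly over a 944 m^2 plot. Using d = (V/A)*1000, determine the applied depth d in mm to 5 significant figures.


d = (1269 / 944) * 1000 = 1344.3 mm
Therefore the applied depth d = 1344.3 mm.


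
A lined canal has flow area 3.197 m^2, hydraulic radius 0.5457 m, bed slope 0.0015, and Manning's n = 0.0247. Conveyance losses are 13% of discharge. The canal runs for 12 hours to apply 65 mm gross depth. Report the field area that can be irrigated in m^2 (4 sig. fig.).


Approach: apply Manning's equation with a conveyance and depth budget, Q = (1/n)*A*R^(2/3)*S^(1/2); Q_field = Q*(1-loss); Area = Q_field*t/(d/1000).
Step 1 — canal discharge (Manning's equation):
  Q = (1/0.0247) * 3.197 * 0.5457^(2/3) * 0.0015^(1/2) = 3.34755 m^3/s
Step 2 — delivered flow: Q_field = 3.34755*(1 - 13/100) = 2.91237 m^3/s
Step 3 — volume delivered: V = 2.91237 * 12*3600 = 125814 m^3
Step 4 — area served: A = V / (depth/1000) = 125814 / 0.065 = 1936000 m^2
Therefore the field area that can be irrigated = 1936000 m^2.


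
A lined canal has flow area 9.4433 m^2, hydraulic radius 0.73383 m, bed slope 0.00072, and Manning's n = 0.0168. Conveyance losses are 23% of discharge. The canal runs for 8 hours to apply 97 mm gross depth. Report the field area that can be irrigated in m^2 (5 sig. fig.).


Approach: apply Manning's equation with a conveyance and depth budget, Q = (1/n)*A*R^(2/3)*S^(1/2); Q_field = Q*(1-loss); Area = Q_field*t/(d/1000).
Step 1 — canal discharge (Manning's equation):
  Q = (1/0.0168) * 9.4433 * 0.73383^(2/3) * 0.00072^(1/2) = 12.27094 m^3/s
Step 2 — delivered flow: Q_field = 12.27094*(1 - 23/100) = 9.448622 m^3/s
Step 3 — volume delivered: V = 9.448622 * 8*3600 = 272120.3 m^3
Step 4 — area served: A = V / (depth/1000) = 272120.3 / 0.097 = 2805400 m^2
Therefore the field area that can be irrigated = 2805400 m^2.


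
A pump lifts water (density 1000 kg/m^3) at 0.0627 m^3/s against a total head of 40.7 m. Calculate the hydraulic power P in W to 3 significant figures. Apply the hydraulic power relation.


Approach: apply the hydraulic power relation, P = rho*g*Q*H.
P = 1000 * 9.81 * 0.0627 * 40.7 = 25000 W
Therefore the hydraulic power P = 25000 W.


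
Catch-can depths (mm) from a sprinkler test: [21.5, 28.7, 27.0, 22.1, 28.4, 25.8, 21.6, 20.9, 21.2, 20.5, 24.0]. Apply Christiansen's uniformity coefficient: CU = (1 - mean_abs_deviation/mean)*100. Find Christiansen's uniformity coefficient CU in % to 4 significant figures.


mean = 23.7909 mm
mean |d_i - mean| = 2.71736 mm
CU = (1 - 2.71736/23.7909)*100 = 88.58 %
Therefore Christiansen's uniformity coefficient CU = 88.58 %.


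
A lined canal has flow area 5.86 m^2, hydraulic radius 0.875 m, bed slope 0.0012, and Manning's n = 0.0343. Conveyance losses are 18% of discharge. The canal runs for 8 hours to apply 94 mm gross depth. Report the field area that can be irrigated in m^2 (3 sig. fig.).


Approach: apply Manning's equation with a conveyance and depth budget, Q = (1/n)*A*R^(2/3)*S^(1/2); Q_field = Q*(1-loss); Area = Q_field*t/(d/1000).
Step 1 — canal discharge (Manning's equation):
  Q = (1/0.0343) * 5.86 * 0.875^(2/3) * 0.0012^(1/2) = 5.4142 m^3/s
Step 2 — delivered flow: Q_field = 5.4142*(1 - 18/100) = 4.4396 m^3/s
Step 3 — volume delivered: V = 4.4396 * 8*3600 = 127860 m^3
Step 4 — area served: A = V / (depth/1000) = 127860 / 0.094 = 1360000 m^2
Therefore the field area that can be irrigated = 1360000 m^2.


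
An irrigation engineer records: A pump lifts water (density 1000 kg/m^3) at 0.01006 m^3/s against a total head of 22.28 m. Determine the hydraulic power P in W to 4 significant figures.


Approach: apply the hydraulic power relation, P = rho*g*Q*H.
P = 1000 * 9.81 * 0.01006 * 22.28 = 2199 W
Therefore the hydraulic power P = 2199 W.


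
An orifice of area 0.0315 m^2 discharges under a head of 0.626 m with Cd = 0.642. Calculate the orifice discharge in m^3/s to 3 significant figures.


Approach: apply the orifice equation, Q = Cd*A*sqrt(2*g*h).
Q = 0.642 * 0.0315 * sqrt(2*9.81*0.626) = 0.0709 m^3/s
Therefore the orifice discharge = 0.0709 m^3/s.


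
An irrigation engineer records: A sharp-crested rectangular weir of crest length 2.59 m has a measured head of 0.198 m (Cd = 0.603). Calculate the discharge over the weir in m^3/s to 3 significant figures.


Approach: apply the rectangular weir equation, Q = (2/3)*Cd*L*sqrt(2g)*H^1.5.
Q = (2/3)*0.603*2.59*sqrt(2*9.81)*0.198^1.5 = 0.406 m^3/s
Therefore the discharge over the weir = 0.406 m^3/s.


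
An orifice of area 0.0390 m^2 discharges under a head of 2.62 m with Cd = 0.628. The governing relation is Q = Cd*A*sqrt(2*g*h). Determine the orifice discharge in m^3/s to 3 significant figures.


Q = 0.628 * 0.0390 * sqrt(2*9.81*2.62) = 0.176 m^3/s
Therefore the orifice discharge = 0.176 m^3/s.


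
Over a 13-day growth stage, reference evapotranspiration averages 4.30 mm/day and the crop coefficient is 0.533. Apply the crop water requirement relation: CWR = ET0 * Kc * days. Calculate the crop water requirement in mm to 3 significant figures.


CWR = 4.30 * 0.533 * 13 = 29.8 mm
Therefore the crop water requirement = 29.8 mm.


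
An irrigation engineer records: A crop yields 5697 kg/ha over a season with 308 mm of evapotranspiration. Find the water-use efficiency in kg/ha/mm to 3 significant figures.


Approach: apply the water-use efficiency ratio, WUE = yield/ET.
WUE = 5697 / 308 = 18.5 kg/ha/mm
Therefore the water-use efficiency = 18.5 kg/ha/mm.


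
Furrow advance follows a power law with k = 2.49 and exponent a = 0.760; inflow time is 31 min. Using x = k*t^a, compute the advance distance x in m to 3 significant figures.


x = 2.49 * 31^0.760 = 33.9 m
Therefore the advance distance x = 33.9 m.


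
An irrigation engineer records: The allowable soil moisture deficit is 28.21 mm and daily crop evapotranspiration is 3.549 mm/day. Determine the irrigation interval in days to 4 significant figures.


Approach: apply the irrigation interval relation, interval = SMD / ETc.
interval = 28.21 / 3.549 = 7.949 days
Therefore the irrigation interval = 7.949 days.


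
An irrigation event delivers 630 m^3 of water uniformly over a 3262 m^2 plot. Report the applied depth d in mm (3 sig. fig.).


Approach: apply depth from volume over area, d = (V/A)*1000.
d = (630 / 3262) * 1000 = 193 mm
Therefore the applied depth d = 193 mm.


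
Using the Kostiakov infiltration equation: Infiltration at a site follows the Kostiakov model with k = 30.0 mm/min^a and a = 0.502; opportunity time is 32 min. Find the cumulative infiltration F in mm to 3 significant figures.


Approach: apply the Kostiakov infiltration equation, F = k*t^a.
F = 30.0 * 32^0.502 = 171 mm
Therefore the cumulative infiltration F = 171 mm.


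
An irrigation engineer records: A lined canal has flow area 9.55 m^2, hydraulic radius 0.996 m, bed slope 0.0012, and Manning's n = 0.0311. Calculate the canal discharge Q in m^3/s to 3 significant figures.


Approach: apply Manning's equation, Q = (1/n)*A*R^(2/3)*S^(1/2).
Q = (1/0.0311) * 9.55 * 0.996^(2/3) * 0.0012^(1/2) = 10.6 m^3/s
Therefore the canal discharge Q = 10.6 m^3/s.


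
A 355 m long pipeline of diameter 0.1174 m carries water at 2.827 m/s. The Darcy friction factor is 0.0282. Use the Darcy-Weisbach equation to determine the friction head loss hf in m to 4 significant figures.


Approach: apply the Darcy-Weisbach equation, hf = f*(L/D)*(v^2/(2g)).
hf = 0.0282 * (355/0.1174) * (2.827^2 / (2*9.81))
hf = 34.73 m
Therefore the friction head loss hf = 34.73 m.


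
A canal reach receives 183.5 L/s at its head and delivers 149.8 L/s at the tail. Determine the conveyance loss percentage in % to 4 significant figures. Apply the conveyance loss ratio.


Approach: apply the conveyance loss ratio, loss% = ((Q_head - Q_tail)/Q_head)*100.
loss = ((183.5 - 149.8)/183.5)*100 = 18.37 %
Therefore the conveyance loss percentage = 18.37 %.


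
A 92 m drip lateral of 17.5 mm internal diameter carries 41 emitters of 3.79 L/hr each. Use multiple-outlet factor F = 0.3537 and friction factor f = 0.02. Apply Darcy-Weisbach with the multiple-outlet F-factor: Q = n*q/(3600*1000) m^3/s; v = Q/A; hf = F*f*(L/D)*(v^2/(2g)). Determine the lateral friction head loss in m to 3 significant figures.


Q = 41*3.79/(3600*1000) = 4.3164e-05 m^3/s
A = pi*(17.5e-3/2)^2 = 2.4053e-04 m^2, so v = Q/A = 0.17945 m/s
hf = 0.3537*0.02*(92/0.0175)*(0.17945^2/(2*9.81)) = 0.0610 m
Therefore the lateral friction head loss = 0.0610 m.


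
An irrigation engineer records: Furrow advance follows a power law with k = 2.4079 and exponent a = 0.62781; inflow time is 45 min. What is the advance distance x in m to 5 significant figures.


Approach: apply the power-law advance function, x = k*t^a.
x = 2.4079 * 45^0.62781 = 26.275 m
Therefore the advance distance x = 26.275 m.


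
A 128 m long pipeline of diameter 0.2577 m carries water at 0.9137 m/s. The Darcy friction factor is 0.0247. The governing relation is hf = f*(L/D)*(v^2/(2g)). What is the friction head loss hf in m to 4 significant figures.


hf = 0.0247 * (128/0.2577) * (0.9137^2 / (2*9.81))
hf = 0.5220 m
Therefore the friction head loss hf = 0.5220 m.


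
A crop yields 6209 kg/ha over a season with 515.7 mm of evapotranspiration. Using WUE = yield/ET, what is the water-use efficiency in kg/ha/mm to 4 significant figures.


WUE = 6209 / 515.7 = 12.04 kg/ha/mm
Therefore the water-use efficiency = 12.04 kg/ha/mm.


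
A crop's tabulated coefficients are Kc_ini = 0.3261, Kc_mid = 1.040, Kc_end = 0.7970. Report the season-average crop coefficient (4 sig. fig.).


Approach: apply a simple seasonal average, Kc_avg = (Kc_ini + Kc_mid + Kc_end)/3.
Kc_avg = (0.3261 + 1.040 + 0.7970)/3 = 0.7210
Therefore the season-average crop coefficient = 0.7210.


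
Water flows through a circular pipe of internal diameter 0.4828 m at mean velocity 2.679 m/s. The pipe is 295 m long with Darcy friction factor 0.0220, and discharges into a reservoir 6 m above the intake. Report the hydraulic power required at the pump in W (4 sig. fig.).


Approach: apply continuity + Darcy-Weisbach + hydraulic power, Q = A*v; hf = f*(L/D)*(v^2/(2g)); H = static + hf; P = rho*g*Q*H.
Step 1 — flow rate (continuity, Q = A*v):
  A = pi*(0.4828/2)^2 = 0.183073 m^2
  Q = 0.183073 * 2.679 = 0.490453 m^3/s
Step 2 — friction head loss (Darcy-Weisbach):
  hf = 0.0220 * (295/0.4828) * (2.679^2 / (2*9.81))
  hf = 4.91727 m
Step 3 — total head: H = 6 + 4.91727 = 10.9173 m
Step 4 — hydraulic power (P = rho*g*Q*H):
  P = 1000 * 9.81 * 0.490453 * 10.9173 = 52530 W
Therefore the hydraulic power required at the pump = 52530 W.


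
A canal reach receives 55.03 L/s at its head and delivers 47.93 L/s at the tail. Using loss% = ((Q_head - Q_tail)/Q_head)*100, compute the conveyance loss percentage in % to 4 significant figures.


loss = ((55.03 - 47.93)/55.03)*100 = 12.90 %
Therefore the conveyance loss percentage = 12.90 %.


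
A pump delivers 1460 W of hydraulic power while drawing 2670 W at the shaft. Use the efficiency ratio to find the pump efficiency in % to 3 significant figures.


Approach: apply the efficiency ratio, eta = (P_out/P_in)*100.
eta = (1460 / 2670) * 100 = 54.7 %
Therefore the pump efficiency = 54.7 %.


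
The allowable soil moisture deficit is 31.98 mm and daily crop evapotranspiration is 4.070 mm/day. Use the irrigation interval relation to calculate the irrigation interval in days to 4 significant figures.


Approach: apply the irrigation interval relation, interval = SMD / ETc.
interval = 31.98 / 4.070 = 7.857 days
Therefore the irrigation interval = 7.857 days.


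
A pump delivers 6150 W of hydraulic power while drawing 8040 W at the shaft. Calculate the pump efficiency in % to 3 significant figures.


Approach: apply the efficiency ratio, eta = (P_out/P_in)*100.
eta = (6150 / 8040) * 100 = 76.5 %
Therefore the pump efficiency = 76.5 %.


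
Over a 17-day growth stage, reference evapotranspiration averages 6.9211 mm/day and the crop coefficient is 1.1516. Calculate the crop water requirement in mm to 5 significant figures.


Approach: apply the crop water requirement relation, CWR = ET0 * Kc * days.
CWR = 6.9211 * 1.1516 * 17 = 135.50 mm
Therefore the crop water requirement = 135.50 mm.


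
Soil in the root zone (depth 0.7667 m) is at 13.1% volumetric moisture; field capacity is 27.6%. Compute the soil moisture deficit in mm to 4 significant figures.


Approach: apply the soil moisture deficit relation, SMD = (FC - theta)/100 * depth * 1000.
SMD = (27.6 - 13.1)/100 * 0.7667 * 1000 = 111.2 mm
Therefore the soil moisture deficit = 111.2 mm.


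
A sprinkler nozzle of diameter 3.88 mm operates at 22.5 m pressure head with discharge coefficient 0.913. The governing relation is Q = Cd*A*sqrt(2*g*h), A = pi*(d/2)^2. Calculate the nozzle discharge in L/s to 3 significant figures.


A = pi*(3.88e-3/2)^2 = 1.1824e-05 m^2
Q = 0.913 * 1.1824e-05 * sqrt(2*9.81*22.5) * 1000 = 0.227 L/s
Therefore the nozzle discharge = 0.227 L/s.


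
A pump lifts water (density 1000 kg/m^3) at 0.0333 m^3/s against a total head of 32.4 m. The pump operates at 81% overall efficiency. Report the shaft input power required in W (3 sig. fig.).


Approach: apply hydraulic power then efficiency conversion, P = rho*g*Q*H; P_in = P/eta.
Step 1 — hydraulic power (P = rho*g*Q*H):
  P = 1000 * 9.81 * 0.0333 * 32.4 = 10584 W
Step 2 — input power: P_in = P/eta = 10584 / 0.81 = 13100 W
Therefore the shaft input power required = 13100 W.


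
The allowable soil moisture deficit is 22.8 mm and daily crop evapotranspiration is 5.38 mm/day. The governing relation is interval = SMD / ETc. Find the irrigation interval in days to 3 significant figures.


interval = 22.8 / 5.38 = 4.24 days
Therefore the irrigation interval = 4.24 days.


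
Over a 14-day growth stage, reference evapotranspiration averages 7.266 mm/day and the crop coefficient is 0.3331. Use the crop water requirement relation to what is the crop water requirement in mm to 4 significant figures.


Approach: apply the crop water requirement relation, CWR = ET0 * Kc * days.
CWR = 7.266 * 0.3331 * 14 = 33.88 mm
Therefore the crop water requirement = 33.88 mm.


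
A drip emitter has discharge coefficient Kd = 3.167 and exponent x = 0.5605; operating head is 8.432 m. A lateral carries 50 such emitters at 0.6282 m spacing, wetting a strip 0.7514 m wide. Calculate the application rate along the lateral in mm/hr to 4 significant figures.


Approach: apply the emitter equation with a lateral mass balance, q = Kd*h^x; Q = n*q; rate = Q/(n*spacing*width).
Step 1 — single emitter flow (q = Kd*h^x):
  q = 3.167 * 8.432^0.5605 = 10.4624 L/hr
Step 2 — total lateral flow: Q = 50 * 10.4624 = 523.121 L/hr
Step 3 — wetted area: A = 50 * 0.6282 * 0.7514 = 23.6015 m^2
Step 4 — application rate: Q/A = 523.121/23.6015 = 22.16 mm/hr
Therefore the application rate along the lateral = 22.16 mm/hr.


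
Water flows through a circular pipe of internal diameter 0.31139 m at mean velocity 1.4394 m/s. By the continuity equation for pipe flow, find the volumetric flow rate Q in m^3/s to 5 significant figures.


Approach: apply the continuity equation for pipe flow, Q = A * v with A = pi*(D/2)^2.
A = pi*(0.31139/2)^2 = 0.07615514 m^2
Q = 0.07615514 * 1.4394 = 0.10962 m^3/s
Therefore the volumetric flow rate Q = 0.10962 m^3/s.


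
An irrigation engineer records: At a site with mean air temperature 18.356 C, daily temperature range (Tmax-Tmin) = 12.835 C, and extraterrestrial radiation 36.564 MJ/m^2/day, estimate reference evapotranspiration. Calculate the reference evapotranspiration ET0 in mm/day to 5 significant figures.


Approach: apply the Hargreaves-Samani method, ET0 = 0.0023*(Tmean+17.8)*sqrt(Tmax-Tmin)*0.408*Ra.
ET0 = 0.0023*(18.356+17.8)*sqrt(12.835)*0.408*36.564 = 4.4445 mm/day
Therefore the reference evapotranspiration ET0 = 4.4445 mm/day.


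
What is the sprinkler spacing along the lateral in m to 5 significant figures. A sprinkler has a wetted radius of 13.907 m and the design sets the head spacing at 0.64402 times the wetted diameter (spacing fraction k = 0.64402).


Approach: apply the sprinkler spacing rule (spacing as a fraction of wetted diameter), S = k*(2*R).
S = 0.64402 * (2 * 13.907) = 17.913 m
Therefore the sprinkler spacing along the lateral = 17.913 m.


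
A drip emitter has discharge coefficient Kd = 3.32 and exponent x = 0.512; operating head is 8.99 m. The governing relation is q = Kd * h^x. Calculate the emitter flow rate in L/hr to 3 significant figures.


q = 3.32 * 8.99^0.512 = 10.2 L/hr
Therefore the emitter flow rate = 10.2 L/hr.


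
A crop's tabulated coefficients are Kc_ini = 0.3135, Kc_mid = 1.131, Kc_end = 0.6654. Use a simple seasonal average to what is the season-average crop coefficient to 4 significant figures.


Approach: apply a simple seasonal average, Kc_avg = (Kc_ini + Kc_mid + Kc_end)/3.
Kc_avg = (0.3135 + 1.131 + 0.6654)/3 = 0.7033
Therefore the season-average crop coefficient = 0.7033.


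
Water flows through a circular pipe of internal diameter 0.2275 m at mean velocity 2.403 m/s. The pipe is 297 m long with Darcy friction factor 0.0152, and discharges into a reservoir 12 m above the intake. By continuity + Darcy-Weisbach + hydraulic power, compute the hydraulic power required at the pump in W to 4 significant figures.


Approach: apply continuity + Darcy-Weisbach + hydraulic power, Q = A*v; hf = f*(L/D)*(v^2/(2g)); H = static + hf; P = rho*g*Q*H.
Step 1 — flow rate (continuity, Q = A*v):
  A = pi*(0.2275/2)^2 = 0.0406493 m^2
  Q = 0.0406493 * 2.403 = 0.0976802 m^3/s
Step 2 — friction head loss (Darcy-Weisbach):
  hf = 0.0152 * (297/0.2275) * (2.403^2 / (2*9.81))
  hf = 5.84019 m
Step 3 — total head: H = 12 + 5.84019 = 17.8402 m
Step 4 — hydraulic power (P = rho*g*Q*H):
  P = 1000 * 9.81 * 0.0976802 * 17.8402 = 17100 W
Therefore the hydraulic power required at the pump = 17100 W.


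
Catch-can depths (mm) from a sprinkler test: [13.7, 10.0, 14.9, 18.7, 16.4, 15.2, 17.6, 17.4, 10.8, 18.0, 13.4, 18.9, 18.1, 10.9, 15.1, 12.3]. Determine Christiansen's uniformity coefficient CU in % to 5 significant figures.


Approach: apply Christiansen's uniformity coefficient, CU = (1 - mean_abs_deviation/mean)*100.
mean = 15.08750 mm
mean |d_i - mean| = 2.451562 mm
CU = (1 - 2.451562/15.08750)*100 = 83.751 %
Therefore Christiansen's uniformity coefficient CU = 83.751 %.


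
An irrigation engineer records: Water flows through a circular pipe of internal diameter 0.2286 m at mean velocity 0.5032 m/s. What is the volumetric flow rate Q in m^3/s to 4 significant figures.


Approach: apply the continuity equation for pipe flow, Q = A * v with A = pi*(D/2)^2.
A = pi*(0.2286/2)^2 = 0.0410433 m^2
Q = 0.0410433 * 0.5032 = 0.02065 m^3/s
Therefore the volumetric flow rate Q = 0.02065 m^3/s.


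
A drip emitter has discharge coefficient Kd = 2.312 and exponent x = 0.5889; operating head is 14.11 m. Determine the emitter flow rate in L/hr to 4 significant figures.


Approach: apply the emitter characteristic equation, q = Kd * h^x.
q = 2.312 * 14.11^0.5889 = 10.99 L/hr
Therefore the emitter flow rate = 10.99 L/hr.


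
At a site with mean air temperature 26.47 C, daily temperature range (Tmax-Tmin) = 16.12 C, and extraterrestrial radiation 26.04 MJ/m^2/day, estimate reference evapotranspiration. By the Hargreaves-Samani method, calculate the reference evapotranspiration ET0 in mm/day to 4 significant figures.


Approach: apply the Hargreaves-Samani method, ET0 = 0.0023*(Tmean+17.8)*sqrt(Tmax-Tmin)*0.408*Ra.
ET0 = 0.0023*(26.47+17.8)*sqrt(16.12)*0.408*26.04 = 4.343 mm/day
Therefore the reference evapotranspiration ET0 = 4.343 mm/day.


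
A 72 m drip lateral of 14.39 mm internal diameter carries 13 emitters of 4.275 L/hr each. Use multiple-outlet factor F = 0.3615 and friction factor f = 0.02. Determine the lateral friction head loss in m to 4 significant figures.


Approach: apply Darcy-Weisbach with the multiple-outlet F-factor, Q = n*q/(3600*1000) m^3/s; v = Q/A; hf = F*f*(L/D)*(v^2/(2g)).
Q = 13*4.275/(3600*1000) = 1.54375e-05 m^3/s
A = pi*(14.39e-3/2)^2 = 1.62634e-04 m^2, so v = Q/A = 0.0949217 m/s
hf = 0.3615*0.02*(72/0.01439)*(0.0949217^2/(2*9.81)) = 0.01661 m
Therefore the lateral friction head loss = 0.01661 m.


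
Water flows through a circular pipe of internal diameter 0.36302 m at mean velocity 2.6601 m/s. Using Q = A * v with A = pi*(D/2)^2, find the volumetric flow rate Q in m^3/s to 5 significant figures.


A = pi*(0.36302/2)^2 = 0.1035025 m^2
Q = 0.1035025 * 2.6601 = 0.27533 m^3/s
Therefore the volumetric flow rate Q = 0.27533 m^3/s.


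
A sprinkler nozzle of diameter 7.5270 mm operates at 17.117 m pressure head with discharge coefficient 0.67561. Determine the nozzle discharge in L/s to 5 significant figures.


Approach: apply the orifice equation, Q = Cd*A*sqrt(2*g*h), A = pi*(d/2)^2.
A = pi*(7.5270e-3/2)^2 = 4.449731e-05 m^2
Q = 0.67561 * 4.449731e-05 * sqrt(2*9.81*17.117) * 1000 = 0.55093 L/s
Therefore the nozzle discharge = 0.55093 L/s.


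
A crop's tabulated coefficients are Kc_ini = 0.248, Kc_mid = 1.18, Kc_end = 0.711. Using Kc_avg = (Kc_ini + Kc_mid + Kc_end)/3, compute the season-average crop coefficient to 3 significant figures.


Kc_avg = (0.248 + 1.18 + 0.711)/3 = 0.713
Therefore the season-average crop coefficient = 0.713.


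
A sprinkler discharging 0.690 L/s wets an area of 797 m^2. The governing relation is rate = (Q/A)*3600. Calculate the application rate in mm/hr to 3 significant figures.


rate = (0.690 / 797) * 3600 = 3.12 mm/hr
Therefore the application rate = 3.12 mm/hr.


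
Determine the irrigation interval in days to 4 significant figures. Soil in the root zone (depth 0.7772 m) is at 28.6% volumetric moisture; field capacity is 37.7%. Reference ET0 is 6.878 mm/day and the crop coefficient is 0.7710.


Approach: apply soil-water budget scheduling, SMD = (FC-theta)/100*depth*1000; ETc = ET0*Kc; interval = SMD/ETc.
Step 1 — soil moisture deficit:
  SMD = (37.7 - 28.6)/100 * 0.7772 * 1000 = 70.7252 mm
Step 2 — daily crop ET (ETc = ET0*Kc):
  ETc = 6.878 * 0.7710 = 5.30294 mm/day
Step 3 — irrigation interval (SMD/ETc):
  interval = 70.7252 / 5.30294 = 13.34 days
Therefore the irrigation interval = 13.34 days.


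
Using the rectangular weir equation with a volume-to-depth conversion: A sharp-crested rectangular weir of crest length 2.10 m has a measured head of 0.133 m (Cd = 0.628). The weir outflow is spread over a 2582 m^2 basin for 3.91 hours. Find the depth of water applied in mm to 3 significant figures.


Approach: apply the rectangular weir equation with a volume-to-depth conversion, Q = (2/3)*Cd*L*sqrt(2g)*H^1.5; d = Q*t/A * 1000.
Step 1 — weir discharge:
  Q = (2/3)*0.628*2.10*sqrt(2*9.81)*0.133^1.5 = 0.18889 m^3/s
Step 2 — volume: V = 0.18889 * 3.91*3600 = 2658.9 m^3
Step 3 — depth: d = V/A * 1000 = 2658.9/2582 * 1000 = 1030 mm
Therefore the depth of water applied = 1030 mm.


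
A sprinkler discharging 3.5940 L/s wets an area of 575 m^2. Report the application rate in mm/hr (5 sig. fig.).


Approach: apply the application rate relation, rate = (Q/A)*3600.
rate = (3.5940 / 575) * 3600 = 22.502 mm/hr
Therefore the application rate = 22.502 mm/hr.


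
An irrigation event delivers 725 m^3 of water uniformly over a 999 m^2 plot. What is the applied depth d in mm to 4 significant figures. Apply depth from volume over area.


Approach: apply depth from volume over area, d = (V/A)*1000.
d = (725 / 999) * 1000 = 725.7 mm
Therefore the applied depth d = 725.7 mm.


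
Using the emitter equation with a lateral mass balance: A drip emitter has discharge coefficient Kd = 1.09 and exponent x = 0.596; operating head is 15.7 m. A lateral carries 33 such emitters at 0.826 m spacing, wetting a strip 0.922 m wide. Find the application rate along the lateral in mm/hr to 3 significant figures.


Approach: apply the emitter equation with a lateral mass balance, q = Kd*h^x; Q = n*q; rate = Q/(n*spacing*width).
Step 1 — single emitter flow (q = Kd*h^x):
  q = 1.09 * 15.7^0.596 = 5.6258 L/hr
Step 2 — total lateral flow: Q = 33 * 5.6258 = 185.65 L/hr
Step 3 — wetted area: A = 33 * 0.826 * 0.922 = 25.132 m^2
Step 4 — application rate: Q/A = 185.65/25.132 = 7.39 mm/hr
Therefore the application rate along the lateral = 7.39 mm/hr.


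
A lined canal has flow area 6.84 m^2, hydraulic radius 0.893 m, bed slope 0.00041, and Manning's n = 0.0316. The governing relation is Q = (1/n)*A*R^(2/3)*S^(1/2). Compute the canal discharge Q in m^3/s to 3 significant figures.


Q = (1/0.0316) * 6.84 * 0.893^(2/3) * 0.00041^(1/2) = 4.06 m^3/s
Therefore the canal discharge Q = 4.06 m^3/s.


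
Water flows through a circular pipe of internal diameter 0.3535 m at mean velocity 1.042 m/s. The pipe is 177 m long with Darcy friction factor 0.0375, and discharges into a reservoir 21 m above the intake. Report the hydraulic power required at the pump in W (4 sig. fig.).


Approach: apply continuity + Darcy-Weisbach + hydraulic power, Q = A*v; hf = f*(L/D)*(v^2/(2g)); H = static + hf; P = rho*g*Q*H.
Step 1 — flow rate (continuity, Q = A*v):
  A = pi*(0.3535/2)^2 = 0.0981451 m^2
  Q = 0.0981451 * 1.042 = 0.102267 m^3/s
Step 2 — friction head loss (Darcy-Weisbach):
  hf = 0.0375 * (177/0.3535) * (1.042^2 / (2*9.81))
  hf = 1.03909 m
Step 3 — total head: H = 21 + 1.03909 = 22.0391 m
Step 4 — hydraulic power (P = rho*g*Q*H):
  P = 1000 * 9.81 * 0.102267 * 22.0391 = 22110 W
Therefore the hydraulic power required at the pump = 22110 W.


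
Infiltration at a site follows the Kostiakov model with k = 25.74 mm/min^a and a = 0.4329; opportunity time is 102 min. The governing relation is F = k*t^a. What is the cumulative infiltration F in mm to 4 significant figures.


F = 25.74 * 102^0.4329 = 190.6 mm
Therefore the cumulative infiltration F = 190.6 mm.


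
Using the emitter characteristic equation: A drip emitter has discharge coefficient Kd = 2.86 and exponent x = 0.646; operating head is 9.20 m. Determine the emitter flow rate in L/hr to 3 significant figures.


Approach: apply the emitter characteristic equation, q = Kd * h^x.
q = 2.86 * 9.20^0.646 = 12.0 L/hr
Therefore the emitter flow rate = 12.0 L/hr.


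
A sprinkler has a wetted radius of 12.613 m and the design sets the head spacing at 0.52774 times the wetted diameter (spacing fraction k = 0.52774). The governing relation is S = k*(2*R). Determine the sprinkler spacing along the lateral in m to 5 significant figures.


S = 0.52774 * (2 * 12.613) = 13.313 m
Therefore the sprinkler spacing along the lateral = 13.313 m.


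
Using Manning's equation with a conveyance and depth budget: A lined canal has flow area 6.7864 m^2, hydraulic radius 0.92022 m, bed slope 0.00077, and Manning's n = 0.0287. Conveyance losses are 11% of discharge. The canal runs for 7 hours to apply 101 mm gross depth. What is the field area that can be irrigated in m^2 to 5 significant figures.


Approach: apply Manning's equation with a conveyance and depth budget, Q = (1/n)*A*R^(2/3)*S^(1/2); Q_field = Q*(1-loss); Area = Q_field*t/(d/1000).
Step 1 — canal discharge (Manning's equation):
  Q = (1/0.0287) * 6.7864 * 0.92022^(2/3) * 0.00077^(1/2) = 6.207700 m^3/s
Step 2 — delivered flow: Q_field = 6.207700*(1 - 11/100) = 5.524853 m^3/s
Step 3 — volume delivered: V = 5.524853 * 7*3600 = 139226.3 m^3
Step 4 — area served: A = V / (depth/1000) = 139226.3 / 0.101 = 1378500 m^2
Therefore the field area that can be irrigated = 1378500 m^2.


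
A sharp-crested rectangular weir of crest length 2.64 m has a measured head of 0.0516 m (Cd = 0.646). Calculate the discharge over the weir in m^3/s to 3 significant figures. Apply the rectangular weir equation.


Approach: apply the rectangular weir equation, Q = (2/3)*Cd*L*sqrt(2g)*H^1.5.
Q = (2/3)*0.646*2.64*sqrt(2*9.81)*0.0516^1.5 = 0.0590 m^3/s
Therefore the discharge over the weir = 0.0590 m^3/s.


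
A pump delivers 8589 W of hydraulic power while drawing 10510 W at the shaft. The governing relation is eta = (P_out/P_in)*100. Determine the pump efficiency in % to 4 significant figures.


eta = (8589 / 10510) * 100 = 81.72 %
Therefore the pump efficiency = 81.72 %.


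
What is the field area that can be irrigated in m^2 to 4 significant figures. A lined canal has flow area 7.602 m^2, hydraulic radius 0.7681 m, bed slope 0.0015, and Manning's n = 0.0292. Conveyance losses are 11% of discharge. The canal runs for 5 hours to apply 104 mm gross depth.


Approach: apply Manning's equation with a conveyance and depth budget, Q = (1/n)*A*R^(2/3)*S^(1/2); Q_field = Q*(1-loss); Area = Q_field*t/(d/1000).
Step 1 — canal discharge (Manning's equation):
  Q = (1/0.0292) * 7.602 * 0.7681^(2/3) * 0.0015^(1/2) = 8.45673 m^3/s
Step 2 — delivered flow: Q_field = 8.45673*(1 - 11/100) = 7.52649 m^3/s
Step 3 — volume delivered: V = 7.52649 * 5*3600 = 135477 m^3
Step 4 — area served: A = V / (depth/1000) = 135477 / 0.104 = 1303000 m^2
Therefore the field area that can be irrigated = 1303000 m^2.


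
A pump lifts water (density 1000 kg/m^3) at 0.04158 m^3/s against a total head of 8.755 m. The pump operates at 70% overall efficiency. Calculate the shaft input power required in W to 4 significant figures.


Approach: apply hydraulic power then efficiency conversion, P = rho*g*Q*H; P_in = P/eta.
Step 1 — hydraulic power (P = rho*g*Q*H):
  P = 1000 * 9.81 * 0.04158 * 8.755 = 3571.16 W
Step 2 — input power: P_in = P/eta = 3571.16 / 0.7 = 5102 W
Therefore the shaft input power required = 5102 W.


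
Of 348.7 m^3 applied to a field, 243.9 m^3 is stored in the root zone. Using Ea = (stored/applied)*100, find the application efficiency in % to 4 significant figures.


Ea = (243.9/348.7)*100 = 69.95 %
Therefore the application efficiency = 69.95 %.


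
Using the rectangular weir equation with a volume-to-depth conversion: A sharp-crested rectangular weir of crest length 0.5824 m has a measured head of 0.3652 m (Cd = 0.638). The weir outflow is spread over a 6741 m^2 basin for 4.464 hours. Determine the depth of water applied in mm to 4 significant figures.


Approach: apply the rectangular weir equation with a volume-to-depth conversion, Q = (2/3)*Cd*L*sqrt(2g)*H^1.5; d = Q*t/A * 1000.
Step 1 — weir discharge:
  Q = (2/3)*0.638*0.5824*sqrt(2*9.81)*0.3652^1.5 = 0.242157 m^3/s
Step 2 — volume: V = 0.242157 * 4.464*3600 = 3891.55 m^3
Step 3 — depth: d = V/A * 1000 = 3891.55/6741 * 1000 = 577.3 mm
Therefore the depth of water applied = 577.3 mm.


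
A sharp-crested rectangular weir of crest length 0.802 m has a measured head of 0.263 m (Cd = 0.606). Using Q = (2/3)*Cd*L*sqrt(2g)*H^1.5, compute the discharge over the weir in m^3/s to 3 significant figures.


Q = (2/3)*0.606*0.802*sqrt(2*9.81)*0.263^1.5 = 0.194 m^3/s
Therefore the discharge over the weir = 0.194 m^3/s.


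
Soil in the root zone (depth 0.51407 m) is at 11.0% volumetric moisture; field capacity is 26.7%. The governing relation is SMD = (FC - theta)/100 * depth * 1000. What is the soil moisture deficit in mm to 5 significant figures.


SMD = (26.7 - 11.0)/100 * 0.51407 * 1000 = 80.709 mm
Therefore the soil moisture deficit = 80.709 mm.


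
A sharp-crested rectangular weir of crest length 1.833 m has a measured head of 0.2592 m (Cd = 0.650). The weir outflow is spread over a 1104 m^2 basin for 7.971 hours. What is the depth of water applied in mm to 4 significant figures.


Approach: apply the rectangular weir equation with a volume-to-depth conversion, Q = (2/3)*Cd*L*sqrt(2g)*H^1.5; d = Q*t/A * 1000.
Step 1 — weir discharge:
  Q = (2/3)*0.650*1.833*sqrt(2*9.81)*0.2592^1.5 = 0.464287 m^3/s
Step 2 — volume: V = 0.464287 * 7.971*3600 = 13323.0 m^3
Step 3 — depth: d = V/A * 1000 = 13323.0/1104 * 1000 = 12070 mm
Therefore the depth of water applied = 12070 mm.


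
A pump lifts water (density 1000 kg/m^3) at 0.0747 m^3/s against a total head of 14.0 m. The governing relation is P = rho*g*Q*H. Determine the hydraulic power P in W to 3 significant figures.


P = 1000 * 9.81 * 0.0747 * 14.0 = 10300 W
Therefore the hydraulic power P = 10300 W.


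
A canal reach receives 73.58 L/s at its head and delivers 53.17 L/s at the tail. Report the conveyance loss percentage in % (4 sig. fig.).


Approach: apply the conveyance loss ratio, loss% = ((Q_head - Q_tail)/Q_head)*100.
loss = ((73.58 - 53.17)/73.58)*100 = 27.74 %
Therefore the conveyance loss percentage = 27.74 %.


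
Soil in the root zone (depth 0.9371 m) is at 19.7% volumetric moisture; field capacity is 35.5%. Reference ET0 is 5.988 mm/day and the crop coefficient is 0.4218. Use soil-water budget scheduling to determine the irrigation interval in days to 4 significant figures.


Approach: apply soil-water budget scheduling, SMD = (FC-theta)/100*depth*1000; ETc = ET0*Kc; interval = SMD/ETc.
Step 1 — soil moisture deficit:
  SMD = (35.5 - 19.7)/100 * 0.9371 * 1000 = 148.062 mm
Step 2 — daily crop ET (ETc = ET0*Kc):
  ETc = 5.988 * 0.4218 = 2.52574 mm/day
Step 3 — irrigation interval (SMD/ETc):
  interval = 148.062 / 2.52574 = 58.62 days
Therefore the irrigation interval = 58.62 days.


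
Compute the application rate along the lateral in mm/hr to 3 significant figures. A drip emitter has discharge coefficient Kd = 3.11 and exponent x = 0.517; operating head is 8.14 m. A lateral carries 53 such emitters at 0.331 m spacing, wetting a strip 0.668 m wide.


Approach: apply the emitter equation with a lateral mass balance, q = Kd*h^x; Q = n*q; rate = Q/(n*spacing*width).
Step 1 — single emitter flow (q = Kd*h^x):
  q = 3.11 * 8.14^0.517 = 9.1950 L/hr
Step 2 — total lateral flow: Q = 53 * 9.1950 = 487.34 L/hr
Step 3 — wetted area: A = 53 * 0.331 * 0.668 = 11.719 m^2
Step 4 — application rate: Q/A = 487.34/11.719 = 41.6 mm/hr
Therefore the application rate along the lateral = 41.6 mm/hr.
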